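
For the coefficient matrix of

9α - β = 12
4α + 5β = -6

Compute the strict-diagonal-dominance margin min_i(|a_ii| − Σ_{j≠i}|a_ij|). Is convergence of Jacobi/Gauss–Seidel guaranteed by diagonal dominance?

row 1: |9| − (1) = 8
row 2: |5| − (4) = 1
minimum over rows = 1 → strictly diagonally dominant (convergence guaranteed)

1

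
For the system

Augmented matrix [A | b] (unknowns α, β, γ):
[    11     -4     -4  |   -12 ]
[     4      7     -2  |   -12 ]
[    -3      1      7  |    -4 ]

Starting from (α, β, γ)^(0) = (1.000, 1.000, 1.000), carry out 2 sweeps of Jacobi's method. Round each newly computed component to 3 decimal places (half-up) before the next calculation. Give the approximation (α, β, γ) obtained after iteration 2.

Iteration 1:
  α = (-12 - (-4)·1.000 - (-4)·1.000) / (11) = -0.364
  β = (-12 - (4)·1.000 - (-2)·1.000) / (7) = -2.000
  γ = (-4 - (-3)·1.000 - (1)·1.000) / (7) = -0.286
Iteration 2:
  α = (-12 - (-4)·-2.000 - (-4)·-0.286) / (11) = -1.922
  β = (-12 - (4)·-0.364 - (-2)·-0.286) / (7) = -1.588
  γ = (-4 - (-3)·-0.364 - (1)·-2.000) / (7) = -0.442

(-1.922, -1.588, -0.442)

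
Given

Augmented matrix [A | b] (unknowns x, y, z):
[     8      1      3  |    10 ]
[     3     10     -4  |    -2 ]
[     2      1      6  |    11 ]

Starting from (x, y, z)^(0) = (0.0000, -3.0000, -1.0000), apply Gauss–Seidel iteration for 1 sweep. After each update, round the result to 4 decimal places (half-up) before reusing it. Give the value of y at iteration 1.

-1.2000

Iteration 1:
  x = (10 - (1)·-3.0000 - (3)·-1.0000) / (8) = 2.0000
  y = (-2 - (3)·2.0000 - (-4)·-1.0000) / (10) = -1.2000
  z = (11 - (2)·2.0000 - (1)·-1.2000) / (6) = 1.3667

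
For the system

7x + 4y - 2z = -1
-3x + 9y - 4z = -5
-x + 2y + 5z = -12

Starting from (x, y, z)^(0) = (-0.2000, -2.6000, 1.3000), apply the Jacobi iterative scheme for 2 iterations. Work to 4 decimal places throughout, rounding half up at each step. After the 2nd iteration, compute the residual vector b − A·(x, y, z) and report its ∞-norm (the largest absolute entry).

9.2534

Iteration 1:
  x = (-1 - (4)·-2.6000 - (-2)·1.3000) / (7) = 1.7143
  y = (-5 - (-3)·-0.2000 - (-4)·1.3000) / (9) = -0.0444
  z = (-12 - (-1)·-0.2000 - (2)·-2.6000) / (5) = -1.4000
Iteration 2:
  x = (-1 - (4)·-0.0444 - (-2)·-1.4000) / (7) = -0.5175
  y = (-5 - (-3)·1.7143 - (-4)·-1.4000) / (9) = -0.6063
  z = (-12 - (-1)·1.7143 - (2)·-0.0444) / (5) = -2.0394
Residual b − A·x = (0.9689, -9.2534, -1.1079); ∞-norm = 9.2534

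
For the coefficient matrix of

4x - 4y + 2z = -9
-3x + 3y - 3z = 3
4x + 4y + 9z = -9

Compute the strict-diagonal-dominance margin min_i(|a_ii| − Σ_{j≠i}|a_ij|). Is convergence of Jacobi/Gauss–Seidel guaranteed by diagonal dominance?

-3

row 1: |4| − (4+2) = -2
row 2: |3| − (3+3) = -3
row 3: |9| − (4+4) = 1
minimum over rows = -3 → not strictly diagonally dominant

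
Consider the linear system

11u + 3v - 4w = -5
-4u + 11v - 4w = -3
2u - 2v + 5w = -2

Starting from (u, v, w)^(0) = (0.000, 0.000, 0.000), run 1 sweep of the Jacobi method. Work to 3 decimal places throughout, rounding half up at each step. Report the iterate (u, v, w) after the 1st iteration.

Iteration 1:
  u = (-5 - (3)·0.000 - (-4)·0.000) / (11) = -0.455
  v = (-3 - (-4)·0.000 - (-4)·0.000) / (11) = -0.273
  w = (-2 - (2)·0.000 - (-2)·0.000) / (5) = -0.400

(-0.455, -0.273, -0.400)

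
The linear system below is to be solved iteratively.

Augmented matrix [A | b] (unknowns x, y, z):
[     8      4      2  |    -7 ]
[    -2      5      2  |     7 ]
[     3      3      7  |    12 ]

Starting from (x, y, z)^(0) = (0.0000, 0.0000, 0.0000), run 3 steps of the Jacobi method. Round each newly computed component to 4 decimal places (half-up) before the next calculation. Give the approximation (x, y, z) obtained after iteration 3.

Iteration 1:
  x = (-7 - (4)·0.0000 - (2)·0.0000) / (8) = -0.8750
  y = (7 - (-2)·0.0000 - (2)·0.0000) / (5) = 1.4000
  z = (12 - (3)·0.0000 - (3)·0.0000) / (7) = 1.7143
Iteration 2:
  x = (-7 - (4)·1.4000 - (2)·1.7143) / (8) = -2.0036
  y = (7 - (-2)·-0.8750 - (2)·1.7143) / (5) = 0.3643
  z = (12 - (3)·-0.8750 - (3)·1.4000) / (7) = 1.4893
Iteration 3:
  x = (-7 - (4)·0.3643 - (2)·1.4893) / (8) = -1.4295
  y = (7 - (-2)·-2.0036 - (2)·1.4893) / (5) = 0.0028
  z = (12 - (3)·-2.0036 - (3)·0.3643) / (7) = 2.4168

(-1.4295, 0.0028, 2.4168)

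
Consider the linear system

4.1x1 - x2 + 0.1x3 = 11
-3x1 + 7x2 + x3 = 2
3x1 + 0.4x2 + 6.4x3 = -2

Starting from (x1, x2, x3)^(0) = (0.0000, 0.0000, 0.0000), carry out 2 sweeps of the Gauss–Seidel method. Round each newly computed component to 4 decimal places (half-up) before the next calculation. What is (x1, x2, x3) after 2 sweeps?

(3.0735, 1.8400, -1.8682)

Iteration 1:
  x1 = (11 - (-1)·0.0000 - (0.1)·0.0000) / (4.1) = 2.6829
  x2 = (2 - (-3)·2.6829 - (1)·0.0000) / (7) = 1.4355
  x3 = (-2 - (3)·2.6829 - (0.4)·1.4355) / (6.4) = -1.6598
Iteration 2:
  x1 = (11 - (-1)·1.4355 - (0.1)·-1.6598) / (4.1) = 3.0735
  x2 = (2 - (-3)·3.0735 - (1)·-1.6598) / (7) = 1.8400
  x3 = (-2 - (3)·3.0735 - (0.4)·1.8400) / (6.4) = -1.8682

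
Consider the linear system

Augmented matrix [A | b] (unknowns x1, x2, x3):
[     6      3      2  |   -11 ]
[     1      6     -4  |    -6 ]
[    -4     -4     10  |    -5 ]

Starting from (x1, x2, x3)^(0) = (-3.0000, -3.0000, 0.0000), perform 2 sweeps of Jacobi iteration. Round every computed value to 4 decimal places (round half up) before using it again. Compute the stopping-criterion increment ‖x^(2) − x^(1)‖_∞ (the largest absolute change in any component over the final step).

Iteration 1:
  x1 = (-11 - (3)·-3.0000 - (2)·0.0000) / (6) = -0.3333
  x2 = (-6 - (1)·-3.0000 - (-4)·0.0000) / (6) = -0.5000
  x3 = (-5 - (-4)·-3.0000 - (-4)·-3.0000) / (10) = -2.9000
Iteration 2:
  x1 = (-11 - (3)·-0.5000 - (2)·-2.9000) / (6) = -0.6167
  x2 = (-6 - (1)·-0.3333 - (-4)·-2.9000) / (6) = -2.8778
  x3 = (-5 - (-4)·-0.3333 - (-4)·-0.5000) / (10) = -0.8333
Change: (-0.2834, -2.3778, 2.0667) → max |·| = 2.3778

2.3778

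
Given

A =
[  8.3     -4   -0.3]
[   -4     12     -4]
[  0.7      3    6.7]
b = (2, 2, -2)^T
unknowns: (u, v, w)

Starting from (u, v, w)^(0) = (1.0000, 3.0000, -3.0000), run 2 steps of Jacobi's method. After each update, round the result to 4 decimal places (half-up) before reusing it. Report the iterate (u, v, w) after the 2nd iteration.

(-0.0631, 0.1107, -0.2395)

Iteration 1:
  u = (2 - (-4)·3.0000 - (-0.3)·-3.0000) / (8.3) = 1.5783
  v = (2 - (-4)·1.0000 - (-4)·-3.0000) / (12) = -0.5000
  w = (-2 - (0.7)·1.0000 - (3)·3.0000) / (6.7) = -1.7463
Iteration 2:
  u = (2 - (-4)·-0.5000 - (-0.3)·-1.7463) / (8.3) = -0.0631
  v = (2 - (-4)·1.5783 - (-4)·-1.7463) / (12) = 0.1107
  w = (-2 - (0.7)·1.5783 - (3)·-0.5000) / (6.7) = -0.2395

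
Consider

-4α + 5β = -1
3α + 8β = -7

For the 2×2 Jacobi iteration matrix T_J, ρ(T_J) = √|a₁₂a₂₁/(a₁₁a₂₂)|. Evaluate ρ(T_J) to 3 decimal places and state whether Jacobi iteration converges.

a₁₂a₂₁/(a₁₁a₂₂) = (5)·(3) / ((-4)·(8)) = -0.468750
ρ = √|-0.468750| = √0.468750 = 0.685
ρ < 1, so Jacobi converges

0.685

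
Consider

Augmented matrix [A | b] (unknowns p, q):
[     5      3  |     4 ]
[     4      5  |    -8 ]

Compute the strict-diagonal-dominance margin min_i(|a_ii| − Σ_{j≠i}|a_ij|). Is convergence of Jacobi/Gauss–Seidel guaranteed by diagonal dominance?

row 1: |5| − (3) = 2
row 2: |5| − (4) = 1
minimum over rows = 1 → strictly diagonally dominant (convergence guaranteed)

1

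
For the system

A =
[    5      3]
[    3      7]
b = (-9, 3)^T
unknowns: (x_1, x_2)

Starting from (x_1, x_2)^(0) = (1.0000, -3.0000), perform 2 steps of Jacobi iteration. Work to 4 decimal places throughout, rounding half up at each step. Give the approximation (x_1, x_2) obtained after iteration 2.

(-1.8000, 0.4286)

Iteration 1:
  x_1 = (-9 - (3)·-3.0000) / (5) = 0.0000
  x_2 = (3 - (3)·1.0000) / (7) = 0.0000
Iteration 2:
  x_1 = (-9 - (3)·0.0000) / (5) = -1.8000
  x_2 = (3 - (3)·0.0000) / (7) = 0.4286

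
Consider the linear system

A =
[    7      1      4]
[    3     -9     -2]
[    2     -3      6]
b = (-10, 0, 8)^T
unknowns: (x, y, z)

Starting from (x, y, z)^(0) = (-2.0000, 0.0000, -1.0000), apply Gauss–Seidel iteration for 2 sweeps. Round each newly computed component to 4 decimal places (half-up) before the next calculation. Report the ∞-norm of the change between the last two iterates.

Iteration 1:
  x = (-10 - (1)·0.0000 - (4)·-1.0000) / (7) = -0.8571
  y = (0 - (3)·-0.8571 - (-2)·-1.0000) / (-9) = -0.0635
  z = (8 - (2)·-0.8571 - (-3)·-0.0635) / (6) = 1.5873
Iteration 2:
  x = (-10 - (1)·-0.0635 - (4)·1.5873) / (7) = -2.3265
  y = (0 - (3)·-2.3265 - (-2)·1.5873) / (-9) = -1.1282
  z = (8 - (2)·-2.3265 - (-3)·-1.1282) / (6) = 1.5447
Change: (-1.4694, -1.0647, -0.0426) → max |·| = 1.4694

1.4694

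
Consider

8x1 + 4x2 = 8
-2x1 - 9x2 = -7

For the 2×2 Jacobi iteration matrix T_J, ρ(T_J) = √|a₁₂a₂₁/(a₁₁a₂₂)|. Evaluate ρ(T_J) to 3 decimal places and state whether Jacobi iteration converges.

0.333

a₁₂a₂₁/(a₁₁a₂₂) = (4)·(-2) / ((8)·(-9)) = 0.111111
ρ = √|0.111111| = √0.111111 = 0.333
ρ < 1, so Jacobi converges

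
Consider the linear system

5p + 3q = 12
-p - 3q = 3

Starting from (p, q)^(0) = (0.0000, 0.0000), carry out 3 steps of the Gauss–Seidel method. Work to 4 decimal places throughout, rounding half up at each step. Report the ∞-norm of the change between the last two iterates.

Iteration 1:
  p = (12 - (3)·0.0000) / (5) = 2.4000
  q = (3 - (-1)·2.4000) / (-3) = -1.8000
Iteration 2:
  p = (12 - (3)·-1.8000) / (5) = 3.4800
  q = (3 - (-1)·3.4800) / (-3) = -2.1600
Iteration 3:
  p = (12 - (3)·-2.1600) / (5) = 3.6960
  q = (3 - (-1)·3.6960) / (-3) = -2.2320
Change: (0.2160, -0.0720) → max |·| = 0.2160

0.2160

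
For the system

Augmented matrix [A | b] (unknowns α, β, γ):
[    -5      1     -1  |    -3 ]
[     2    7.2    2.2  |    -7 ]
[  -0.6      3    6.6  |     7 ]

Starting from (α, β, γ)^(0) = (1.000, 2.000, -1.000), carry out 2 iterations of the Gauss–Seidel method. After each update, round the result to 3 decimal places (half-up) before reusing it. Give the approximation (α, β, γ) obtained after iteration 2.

Iteration 1:
  α = (-3 - (1)·2.000 - (-1)·-1.000) / (-5) = 1.200
  β = (-7 - (2)·1.200 - (2.2)·-1.000) / (7.2) = -1.000
  γ = (7 - (-0.6)·1.200 - (3)·-1.000) / (6.6) = 1.624
Iteration 2:
  α = (-3 - (1)·-1.000 - (-1)·1.624) / (-5) = 0.075
  β = (-7 - (2)·0.075 - (2.2)·1.624) / (7.2) = -1.489
  γ = (7 - (-0.6)·0.075 - (3)·-1.489) / (6.6) = 1.744

(0.075, -1.489, 1.744)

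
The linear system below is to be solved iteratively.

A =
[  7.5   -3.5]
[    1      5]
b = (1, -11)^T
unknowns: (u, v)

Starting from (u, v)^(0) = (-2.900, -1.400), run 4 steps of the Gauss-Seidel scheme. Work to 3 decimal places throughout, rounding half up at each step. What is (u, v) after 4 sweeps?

(-0.817, -2.037)

Iteration 1:
  u = (1 - (-3.5)·-1.400) / (7.5) = -0.520
  v = (-11 - (1)·-0.520) / (5) = -2.096
Iteration 2:
  u = (1 - (-3.5)·-2.096) / (7.5) = -0.845
  v = (-11 - (1)·-0.845) / (5) = -2.031
Iteration 3:
  u = (1 - (-3.5)·-2.031) / (7.5) = -0.814
  v = (-11 - (1)·-0.814) / (5) = -2.037
Iteration 4:
  u = (1 - (-3.5)·-2.037) / (7.5) = -0.817
  v = (-11 - (1)·-0.817) / (5) = -2.037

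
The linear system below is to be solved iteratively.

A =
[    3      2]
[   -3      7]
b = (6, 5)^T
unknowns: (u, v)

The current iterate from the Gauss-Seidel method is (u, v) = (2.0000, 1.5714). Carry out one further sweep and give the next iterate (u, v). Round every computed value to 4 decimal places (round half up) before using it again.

One sweep:
  u = (6 - (2)·1.5714) / (3) = 0.9524
  v = (5 - (-3)·0.9524) / (7) = 1.1225

(0.9524, 1.1225)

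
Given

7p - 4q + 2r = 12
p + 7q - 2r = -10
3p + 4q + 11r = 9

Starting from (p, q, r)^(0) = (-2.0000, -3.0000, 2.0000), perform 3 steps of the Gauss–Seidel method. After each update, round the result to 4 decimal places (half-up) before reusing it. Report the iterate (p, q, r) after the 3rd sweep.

(0.7412, -1.2471, 1.0695)

Iteration 1:
  p = (12 - (-4)·-3.0000 - (2)·2.0000) / (7) = -0.5714
  q = (-10 - (1)·-0.5714 - (-2)·2.0000) / (7) = -0.7755
  r = (9 - (3)·-0.5714 - (4)·-0.7755) / (11) = 1.2560
Iteration 2:
  p = (12 - (-4)·-0.7755 - (2)·1.2560) / (7) = 0.9123
  q = (-10 - (1)·0.9123 - (-2)·1.2560) / (7) = -1.2000
  r = (9 - (3)·0.9123 - (4)·-1.2000) / (11) = 1.0057
Iteration 3:
  p = (12 - (-4)·-1.2000 - (2)·1.0057) / (7) = 0.7412
  q = (-10 - (1)·0.7412 - (-2)·1.0057) / (7) = -1.2471
  r = (9 - (3)·0.7412 - (4)·-1.2471) / (11) = 1.0695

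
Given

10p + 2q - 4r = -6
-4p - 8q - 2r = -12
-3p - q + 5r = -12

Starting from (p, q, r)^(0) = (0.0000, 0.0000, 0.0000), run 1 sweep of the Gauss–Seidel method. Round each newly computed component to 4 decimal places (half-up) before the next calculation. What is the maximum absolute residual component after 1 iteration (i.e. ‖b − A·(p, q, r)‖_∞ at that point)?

Iteration 1:
  p = (-6 - (2)·0.0000 - (-4)·0.0000) / (10) = -0.6000
  q = (-12 - (-4)·-0.6000 - (-2)·0.0000) / (-8) = 1.8000
  r = (-12 - (-3)·-0.6000 - (-1)·1.8000) / (5) = -2.4000
Residual b − A·x = (-13.2000, -4.8000, 0.0000); ∞-norm = 13.2000

13.2000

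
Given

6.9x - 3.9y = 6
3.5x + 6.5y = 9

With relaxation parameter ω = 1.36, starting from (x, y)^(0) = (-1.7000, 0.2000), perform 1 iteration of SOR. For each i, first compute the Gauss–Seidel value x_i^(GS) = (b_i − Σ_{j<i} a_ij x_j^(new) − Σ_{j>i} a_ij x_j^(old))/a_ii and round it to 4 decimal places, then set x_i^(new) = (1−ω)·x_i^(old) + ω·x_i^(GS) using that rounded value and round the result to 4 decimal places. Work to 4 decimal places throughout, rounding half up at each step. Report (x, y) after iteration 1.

Iteration 1:
  x: GS value = (6 - (-3.9)·0.2000) / (6.9) = 0.9826;  x ← (1−ω)·-1.7000 + ω·0.9826 = 1.9483
  y: GS value = (9 - (3.5)·1.9483) / (6.5) = 0.3355;  y ← (1−ω)·0.2000 + ω·0.3355 = 0.3843

(1.9483, 0.3843)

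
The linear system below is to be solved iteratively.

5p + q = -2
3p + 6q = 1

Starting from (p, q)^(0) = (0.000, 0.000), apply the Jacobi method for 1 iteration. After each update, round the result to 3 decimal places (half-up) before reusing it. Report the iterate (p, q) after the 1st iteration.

Iteration 1:
  p = (-2 - (1)·0.000) / (5) = -0.400
  q = (1 - (3)·0.000) / (6) = 0.167

(-0.400, 0.167)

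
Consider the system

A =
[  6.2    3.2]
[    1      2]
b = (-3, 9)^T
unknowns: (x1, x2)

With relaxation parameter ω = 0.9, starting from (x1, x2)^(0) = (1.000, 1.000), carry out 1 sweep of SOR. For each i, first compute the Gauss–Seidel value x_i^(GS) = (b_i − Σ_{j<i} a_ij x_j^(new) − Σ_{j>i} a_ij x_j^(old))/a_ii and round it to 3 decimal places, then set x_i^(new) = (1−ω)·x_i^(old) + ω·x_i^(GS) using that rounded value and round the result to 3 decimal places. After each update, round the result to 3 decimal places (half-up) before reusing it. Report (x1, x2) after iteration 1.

(-0.800, 4.510)

Iteration 1:
  x1: GS value = (-3 - (3.2)·1.000) / (6.2) = -1.000;  x1 ← (1−ω)·1.000 + ω·-1.000 = -0.800
  x2: GS value = (9 - (1)·-0.800) / (2) = 4.900;  x2 ← (1−ω)·1.000 + ω·4.900 = 4.510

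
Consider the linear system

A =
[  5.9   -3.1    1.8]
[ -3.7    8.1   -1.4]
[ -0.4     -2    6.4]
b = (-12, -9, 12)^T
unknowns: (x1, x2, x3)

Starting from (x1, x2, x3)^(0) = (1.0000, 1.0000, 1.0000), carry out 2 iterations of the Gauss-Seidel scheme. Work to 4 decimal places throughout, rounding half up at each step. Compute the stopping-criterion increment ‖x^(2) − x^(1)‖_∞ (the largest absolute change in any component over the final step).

1.5176

Iteration 1:
  x1 = (-12 - (-3.1)·1.0000 - (1.8)·1.0000) / (5.9) = -1.8136
  x2 = (-9 - (-3.7)·-1.8136 - (-1.4)·1.0000) / (8.1) = -1.7667
  x3 = (12 - (-0.4)·-1.8136 - (-2)·-1.7667) / (6.4) = 1.2096
Iteration 2:
  x1 = (-12 - (-3.1)·-1.7667 - (1.8)·1.2096) / (5.9) = -3.3312
  x2 = (-9 - (-3.7)·-3.3312 - (-1.4)·1.2096) / (8.1) = -2.4237
  x3 = (12 - (-0.4)·-3.3312 - (-2)·-2.4237) / (6.4) = 0.9094
Change: (-1.5176, -0.6570, -0.3002) → max |·| = 1.5176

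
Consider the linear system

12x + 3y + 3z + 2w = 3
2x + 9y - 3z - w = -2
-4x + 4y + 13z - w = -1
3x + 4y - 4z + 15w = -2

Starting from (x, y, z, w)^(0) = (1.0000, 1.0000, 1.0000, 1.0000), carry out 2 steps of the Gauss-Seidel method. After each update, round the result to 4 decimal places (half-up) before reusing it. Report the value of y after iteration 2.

Iteration 1:
  x = (3 - (3)·1.0000 - (3)·1.0000 - (2)·1.0000) / (12) = -0.4167
  y = (-2 - (2)·-0.4167 - (-3)·1.0000 - (-1)·1.0000) / (9) = 0.3148
  z = (-1 - (-4)·-0.4167 - (4)·0.3148 - (-1)·1.0000) / (13) = -0.2251
  w = (-2 - (3)·-0.4167 - (4)·0.3148 - (-4)·-0.2251) / (15) = -0.1940
Iteration 2:
  x = (3 - (3)·0.3148 - (3)·-0.2251 - (2)·-0.1940) / (12) = 0.2599
  y = (-2 - (2)·0.2599 - (-3)·-0.2251 - (-1)·-0.1940) / (9) = -0.3766
  z = (-1 - (-4)·0.2599 - (4)·-0.3766 - (-1)·-0.1940) / (13) = 0.1040
  w = (-2 - (3)·0.2599 - (4)·-0.3766 - (-4)·0.1040) / (15) = -0.0572

-0.3766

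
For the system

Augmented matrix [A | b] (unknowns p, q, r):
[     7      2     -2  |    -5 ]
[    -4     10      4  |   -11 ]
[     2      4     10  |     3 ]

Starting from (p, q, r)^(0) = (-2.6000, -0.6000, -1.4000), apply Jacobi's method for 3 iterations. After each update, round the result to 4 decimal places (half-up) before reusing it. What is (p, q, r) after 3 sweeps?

Iteration 1:
  p = (-5 - (2)·-0.6000 - (-2)·-1.4000) / (7) = -0.9429
  q = (-11 - (-4)·-2.6000 - (4)·-1.4000) / (10) = -1.5800
  r = (3 - (2)·-2.6000 - (4)·-0.6000) / (10) = 1.0600
Iteration 2:
  p = (-5 - (2)·-1.5800 - (-2)·1.0600) / (7) = 0.0400
  q = (-11 - (-4)·-0.9429 - (4)·1.0600) / (10) = -1.9012
  r = (3 - (2)·-0.9429 - (4)·-1.5800) / (10) = 1.1206
Iteration 3:
  p = (-5 - (2)·-1.9012 - (-2)·1.1206) / (7) = 0.1491
  q = (-11 - (-4)·0.0400 - (4)·1.1206) / (10) = -1.5322
  r = (3 - (2)·0.0400 - (4)·-1.9012) / (10) = 1.0525

(0.1491, -1.5322, 1.0525)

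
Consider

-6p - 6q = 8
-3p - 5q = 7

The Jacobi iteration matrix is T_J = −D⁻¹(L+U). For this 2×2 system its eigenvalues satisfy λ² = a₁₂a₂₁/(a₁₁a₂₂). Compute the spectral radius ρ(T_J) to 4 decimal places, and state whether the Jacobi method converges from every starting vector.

a₁₂a₂₁/(a₁₁a₂₂) = (-6)·(-3) / ((-6)·(-5)) = 0.600000
ρ = √|0.600000| = √0.600000 = 0.7746
ρ < 1, so Jacobi converges

0.7746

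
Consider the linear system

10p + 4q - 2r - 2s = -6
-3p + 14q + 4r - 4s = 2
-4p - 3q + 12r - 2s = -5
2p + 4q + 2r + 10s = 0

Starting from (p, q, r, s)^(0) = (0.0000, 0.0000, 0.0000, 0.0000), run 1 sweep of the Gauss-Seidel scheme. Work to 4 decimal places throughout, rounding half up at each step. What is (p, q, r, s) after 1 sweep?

Iteration 1:
  p = (-6 - (4)·0.0000 - (-2)·0.0000 - (-2)·0.0000) / (10) = -0.6000
  q = (2 - (-3)·-0.6000 - (4)·0.0000 - (-4)·0.0000) / (14) = 0.0143
  r = (-5 - (-4)·-0.6000 - (-3)·0.0143 - (-2)·0.0000) / (12) = -0.6131
  s = (0 - (2)·-0.6000 - (4)·0.0143 - (2)·-0.6131) / (10) = 0.2369

(-0.6000, 0.0143, -0.6131, 0.2369)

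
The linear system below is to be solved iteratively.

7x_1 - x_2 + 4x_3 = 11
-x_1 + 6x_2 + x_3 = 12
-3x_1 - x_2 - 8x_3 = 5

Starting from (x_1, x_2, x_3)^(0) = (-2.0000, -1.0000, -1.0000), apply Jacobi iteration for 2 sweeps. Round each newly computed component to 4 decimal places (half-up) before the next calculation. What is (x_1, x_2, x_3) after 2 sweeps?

(1.6905, 2.2917, -1.6042)

Iteration 1:
  x_1 = (11 - (-1)·-1.0000 - (4)·-1.0000) / (7) = 2.0000
  x_2 = (12 - (-1)·-2.0000 - (1)·-1.0000) / (6) = 1.8333
  x_3 = (5 - (-3)·-2.0000 - (-1)·-1.0000) / (-8) = 0.2500
Iteration 2:
  x_1 = (11 - (-1)·1.8333 - (4)·0.2500) / (7) = 1.6905
  x_2 = (12 - (-1)·2.0000 - (1)·0.2500) / (6) = 2.2917
  x_3 = (5 - (-3)·2.0000 - (-1)·1.8333) / (-8) = -1.6042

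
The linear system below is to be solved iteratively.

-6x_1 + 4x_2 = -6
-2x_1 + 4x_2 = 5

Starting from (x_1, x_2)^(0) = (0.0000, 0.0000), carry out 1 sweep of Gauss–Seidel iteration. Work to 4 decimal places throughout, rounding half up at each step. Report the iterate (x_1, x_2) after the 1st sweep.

(1.0000, 1.7500)

Iteration 1:
  x_1 = (-6 - (4)·0.0000) / (-6) = 1.0000
  x_2 = (5 - (-2)·1.0000) / (4) = 1.7500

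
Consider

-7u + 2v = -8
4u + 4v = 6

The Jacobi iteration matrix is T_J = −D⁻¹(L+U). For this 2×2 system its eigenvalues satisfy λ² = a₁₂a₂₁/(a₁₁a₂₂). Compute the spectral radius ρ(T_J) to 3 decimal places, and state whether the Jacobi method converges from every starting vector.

0.535

a₁₂a₂₁/(a₁₁a₂₂) = (2)·(4) / ((-7)·(4)) = -0.285714
ρ = √|-0.285714| = √0.285714 = 0.535
ρ < 1, so Jacobi converges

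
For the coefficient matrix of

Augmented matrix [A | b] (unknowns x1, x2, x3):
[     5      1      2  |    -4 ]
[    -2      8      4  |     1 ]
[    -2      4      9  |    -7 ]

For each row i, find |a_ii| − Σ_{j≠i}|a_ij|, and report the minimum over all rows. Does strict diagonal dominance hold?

2

row 1: |5| − (1+2) = 2
row 2: |8| − (2+4) = 2
row 3: |9| − (2+4) = 3
minimum over rows = 2 → strictly diagonally dominant (convergence guaranteed)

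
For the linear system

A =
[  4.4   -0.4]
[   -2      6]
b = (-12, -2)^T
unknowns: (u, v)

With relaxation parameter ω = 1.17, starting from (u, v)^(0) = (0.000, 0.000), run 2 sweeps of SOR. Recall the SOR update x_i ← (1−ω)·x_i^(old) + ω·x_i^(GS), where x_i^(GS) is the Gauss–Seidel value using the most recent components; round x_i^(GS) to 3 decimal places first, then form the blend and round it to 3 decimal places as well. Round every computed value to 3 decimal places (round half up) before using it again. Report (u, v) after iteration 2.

(-2.822, -1.213)

Iteration 1:
  u: GS value = (-12 - (-0.4)·0.000) / (4.4) = -2.727;  u ← (1−ω)·0.000 + ω·-2.727 = -3.191
  v: GS value = (-2 - (-2)·-3.191) / (6) = -1.397;  v ← (1−ω)·0.000 + ω·-1.397 = -1.634
Iteration 2:
  u: GS value = (-12 - (-0.4)·-1.634) / (4.4) = -2.876;  u ← (1−ω)·-3.191 + ω·-2.876 = -2.822
  v: GS value = (-2 - (-2)·-2.822) / (6) = -1.274;  v ← (1−ω)·-1.634 + ω·-1.274 = -1.213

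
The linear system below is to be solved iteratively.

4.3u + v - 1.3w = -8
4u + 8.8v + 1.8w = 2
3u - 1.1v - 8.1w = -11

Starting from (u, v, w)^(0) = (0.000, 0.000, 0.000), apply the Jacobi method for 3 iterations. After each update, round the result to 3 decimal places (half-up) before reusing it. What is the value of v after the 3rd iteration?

0.780

Iteration 1:
  u = (-8 - (1)·0.000 - (-1.3)·0.000) / (4.3) = -1.860
  v = (2 - (4)·0.000 - (1.8)·0.000) / (8.8) = 0.227
  w = (-11 - (3)·0.000 - (-1.1)·0.000) / (-8.1) = 1.358
Iteration 2:
  u = (-8 - (1)·0.227 - (-1.3)·1.358) / (4.3) = -1.503
  v = (2 - (4)·-1.860 - (1.8)·1.358) / (8.8) = 0.795
  w = (-11 - (3)·-1.860 - (-1.1)·0.227) / (-8.1) = 0.638
Iteration 3:
  u = (-8 - (1)·0.795 - (-1.3)·0.638) / (4.3) = -1.852
  v = (2 - (4)·-1.503 - (1.8)·0.638) / (8.8) = 0.780
  w = (-11 - (3)·-1.503 - (-1.1)·0.795) / (-8.1) = 0.693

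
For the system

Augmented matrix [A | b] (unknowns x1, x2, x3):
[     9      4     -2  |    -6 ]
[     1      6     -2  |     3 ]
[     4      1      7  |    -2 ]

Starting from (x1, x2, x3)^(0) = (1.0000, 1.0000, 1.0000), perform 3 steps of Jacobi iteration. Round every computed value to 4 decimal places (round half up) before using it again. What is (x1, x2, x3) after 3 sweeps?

(-0.7784, 0.7399, 0.3466)

Iteration 1:
  x1 = (-6 - (4)·1.0000 - (-2)·1.0000) / (9) = -0.8889
  x2 = (3 - (1)·1.0000 - (-2)·1.0000) / (6) = 0.6667
  x3 = (-2 - (4)·1.0000 - (1)·1.0000) / (7) = -1.0000
Iteration 2:
  x1 = (-6 - (4)·0.6667 - (-2)·-1.0000) / (9) = -1.1852
  x2 = (3 - (1)·-0.8889 - (-2)·-1.0000) / (6) = 0.3148
  x3 = (-2 - (4)·-0.8889 - (1)·0.6667) / (7) = 0.1270
Iteration 3:
  x1 = (-6 - (4)·0.3148 - (-2)·0.1270) / (9) = -0.7784
  x2 = (3 - (1)·-1.1852 - (-2)·0.1270) / (6) = 0.7399
  x3 = (-2 - (4)·-1.1852 - (1)·0.3148) / (7) = 0.3466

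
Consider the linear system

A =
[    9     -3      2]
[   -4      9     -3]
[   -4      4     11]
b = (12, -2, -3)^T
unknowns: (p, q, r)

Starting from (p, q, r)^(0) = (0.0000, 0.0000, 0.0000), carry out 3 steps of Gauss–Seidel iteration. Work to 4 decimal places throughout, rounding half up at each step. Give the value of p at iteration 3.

1.4612

Iteration 1:
  p = (12 - (-3)·0.0000 - (2)·0.0000) / (9) = 1.3333
  q = (-2 - (-4)·1.3333 - (-3)·0.0000) / (9) = 0.3704
  r = (-3 - (-4)·1.3333 - (4)·0.3704) / (11) = 0.0774
Iteration 2:
  p = (12 - (-3)·0.3704 - (2)·0.0774) / (9) = 1.4396
  q = (-2 - (-4)·1.4396 - (-3)·0.0774) / (9) = 0.4434
  r = (-3 - (-4)·1.4396 - (4)·0.4434) / (11) = 0.0895
Iteration 3:
  p = (12 - (-3)·0.4434 - (2)·0.0895) / (9) = 1.4612
  q = (-2 - (-4)·1.4612 - (-3)·0.0895) / (9) = 0.4570
  r = (-3 - (-4)·1.4612 - (4)·0.4570) / (11) = 0.0924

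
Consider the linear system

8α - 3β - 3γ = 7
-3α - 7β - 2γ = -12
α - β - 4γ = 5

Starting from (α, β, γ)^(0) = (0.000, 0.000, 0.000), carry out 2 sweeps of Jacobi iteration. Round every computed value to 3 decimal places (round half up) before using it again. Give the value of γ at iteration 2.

-1.460

Iteration 1:
  α = (7 - (-3)·0.000 - (-3)·0.000) / (8) = 0.875
  β = (-12 - (-3)·0.000 - (-2)·0.000) / (-7) = 1.714
  γ = (5 - (1)·0.000 - (-1)·0.000) / (-4) = -1.250
Iteration 2:
  α = (7 - (-3)·1.714 - (-3)·-1.250) / (8) = 1.049
  β = (-12 - (-3)·0.875 - (-2)·-1.250) / (-7) = 1.696
  γ = (5 - (1)·0.875 - (-1)·1.714) / (-4) = -1.460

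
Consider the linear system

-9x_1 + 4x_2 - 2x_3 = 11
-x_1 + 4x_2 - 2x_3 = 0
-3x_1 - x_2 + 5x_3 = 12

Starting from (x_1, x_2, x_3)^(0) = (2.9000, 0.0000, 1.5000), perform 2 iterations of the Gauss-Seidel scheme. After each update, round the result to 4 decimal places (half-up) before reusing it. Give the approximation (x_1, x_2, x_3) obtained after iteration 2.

(-1.4037, 0.4185, 1.6415)

Iteration 1:
  x_1 = (11 - (4)·0.0000 - (-2)·1.5000) / (-9) = -1.5556
  x_2 = (0 - (-1)·-1.5556 - (-2)·1.5000) / (4) = 0.3611
  x_3 = (12 - (-3)·-1.5556 - (-1)·0.3611) / (5) = 1.5389
Iteration 2:
  x_1 = (11 - (4)·0.3611 - (-2)·1.5389) / (-9) = -1.4037
  x_2 = (0 - (-1)·-1.4037 - (-2)·1.5389) / (4) = 0.4185
  x_3 = (12 - (-3)·-1.4037 - (-1)·0.4185) / (5) = 1.6415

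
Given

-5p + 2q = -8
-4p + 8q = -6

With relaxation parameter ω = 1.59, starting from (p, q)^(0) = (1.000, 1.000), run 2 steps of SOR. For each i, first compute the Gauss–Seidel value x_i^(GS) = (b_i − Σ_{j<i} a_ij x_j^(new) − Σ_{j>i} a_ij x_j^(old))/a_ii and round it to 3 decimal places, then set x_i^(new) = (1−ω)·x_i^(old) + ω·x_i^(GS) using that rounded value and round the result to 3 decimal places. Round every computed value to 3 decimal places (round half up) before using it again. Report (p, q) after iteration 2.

(1.192, -0.408)

Iteration 1:
  p: GS value = (-8 - (2)·1.000) / (-5) = 2.000;  p ← (1−ω)·1.000 + ω·2.000 = 2.590
  q: GS value = (-6 - (-4)·2.590) / (8) = 0.545;  q ← (1−ω)·1.000 + ω·0.545 = 0.277
Iteration 2:
  p: GS value = (-8 - (2)·0.277) / (-5) = 1.711;  p ← (1−ω)·2.590 + ω·1.711 = 1.192
  q: GS value = (-6 - (-4)·1.192) / (8) = -0.154;  q ← (1−ω)·0.277 + ω·-0.154 = -0.408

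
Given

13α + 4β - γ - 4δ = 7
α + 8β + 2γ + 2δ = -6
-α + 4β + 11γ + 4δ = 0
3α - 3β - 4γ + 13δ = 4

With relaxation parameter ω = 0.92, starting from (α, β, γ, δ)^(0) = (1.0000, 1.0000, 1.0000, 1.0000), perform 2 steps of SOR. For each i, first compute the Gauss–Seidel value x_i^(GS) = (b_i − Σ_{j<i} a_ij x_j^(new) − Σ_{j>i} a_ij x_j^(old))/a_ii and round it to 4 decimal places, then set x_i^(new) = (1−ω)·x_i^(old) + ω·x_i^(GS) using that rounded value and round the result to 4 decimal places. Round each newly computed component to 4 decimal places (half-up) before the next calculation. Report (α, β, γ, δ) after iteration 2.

(0.8937, -0.9342, 0.3903, 0.0083)

Iteration 1:
  α: GS value = (7 - (4)·1.0000 - (-1)·1.0000 - (-4)·1.0000) / (13) = 0.6154;  α ← (1−ω)·1.0000 + ω·0.6154 = 0.6462
  β: GS value = (-6 - (1)·0.6462 - (2)·1.0000 - (2)·1.0000) / (8) = -1.3308;  β ← (1−ω)·1.0000 + ω·-1.3308 = -1.1443
  γ: GS value = (0 - (-1)·0.6462 - (4)·-1.1443 - (4)·1.0000) / (11) = 0.1112;  γ ← (1−ω)·1.0000 + ω·0.1112 = 0.1823
  δ: GS value = (4 - (3)·0.6462 - (-3)·-1.1443 - (-4)·0.1823) / (13) = -0.0494;  δ ← (1−ω)·1.0000 + ω·-0.0494 = 0.0346
Iteration 2:
  α: GS value = (7 - (4)·-1.1443 - (-1)·0.1823 - (-4)·0.0346) / (13) = 0.9152;  α ← (1−ω)·0.6462 + ω·0.9152 = 0.8937
  β: GS value = (-6 - (1)·0.8937 - (2)·0.1823 - (2)·0.0346) / (8) = -0.9159;  β ← (1−ω)·-1.1443 + ω·-0.9159 = -0.9342
  γ: GS value = (0 - (-1)·0.8937 - (4)·-0.9342 - (4)·0.0346) / (11) = 0.4084;  γ ← (1−ω)·0.1823 + ω·0.4084 = 0.3903
  δ: GS value = (4 - (3)·0.8937 - (-3)·-0.9342 - (-4)·0.3903) / (13) = 0.0060;  δ ← (1−ω)·0.0346 + ω·0.0060 = 0.0083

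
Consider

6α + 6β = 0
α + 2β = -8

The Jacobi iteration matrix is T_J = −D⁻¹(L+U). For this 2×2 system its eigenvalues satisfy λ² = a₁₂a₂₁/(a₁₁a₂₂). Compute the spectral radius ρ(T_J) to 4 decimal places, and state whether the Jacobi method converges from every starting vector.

a₁₂a₂₁/(a₁₁a₂₂) = (6)·(1) / ((6)·(2)) = 0.500000
ρ = √|0.500000| = √0.500000 = 0.7071
ρ < 1, so Jacobi converges

0.7071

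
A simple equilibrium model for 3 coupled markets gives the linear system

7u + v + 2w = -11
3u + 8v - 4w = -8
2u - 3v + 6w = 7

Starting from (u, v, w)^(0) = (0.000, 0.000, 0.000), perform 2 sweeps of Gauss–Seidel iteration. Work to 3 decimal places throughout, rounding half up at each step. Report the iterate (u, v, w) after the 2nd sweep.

(-1.937, 0.469, 2.047)

Iteration 1:
  u = (-11 - (1)·0.000 - (2)·0.000) / (7) = -1.571
  v = (-8 - (3)·-1.571 - (-4)·0.000) / (8) = -0.411
  w = (7 - (2)·-1.571 - (-3)·-0.411) / (6) = 1.485
Iteration 2:
  u = (-11 - (1)·-0.411 - (2)·1.485) / (7) = -1.937
  v = (-8 - (3)·-1.937 - (-4)·1.485) / (8) = 0.469
  w = (7 - (2)·-1.937 - (-3)·0.469) / (6) = 2.047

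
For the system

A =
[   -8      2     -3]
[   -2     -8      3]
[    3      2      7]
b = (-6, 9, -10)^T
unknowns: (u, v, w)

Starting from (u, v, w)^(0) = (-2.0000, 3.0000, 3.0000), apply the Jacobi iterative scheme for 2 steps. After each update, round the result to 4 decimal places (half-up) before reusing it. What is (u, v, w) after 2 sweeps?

(1.4107, -1.7545, -1.7321)

Iteration 1:
  u = (-6 - (2)·3.0000 - (-3)·3.0000) / (-8) = 0.3750
  v = (9 - (-2)·-2.0000 - (3)·3.0000) / (-8) = 0.5000
  w = (-10 - (3)·-2.0000 - (2)·3.0000) / (7) = -1.4286
Iteration 2:
  u = (-6 - (2)·0.5000 - (-3)·-1.4286) / (-8) = 1.4107
  v = (9 - (-2)·0.3750 - (3)·-1.4286) / (-8) = -1.7545
  w = (-10 - (3)·0.3750 - (2)·0.5000) / (7) = -1.7321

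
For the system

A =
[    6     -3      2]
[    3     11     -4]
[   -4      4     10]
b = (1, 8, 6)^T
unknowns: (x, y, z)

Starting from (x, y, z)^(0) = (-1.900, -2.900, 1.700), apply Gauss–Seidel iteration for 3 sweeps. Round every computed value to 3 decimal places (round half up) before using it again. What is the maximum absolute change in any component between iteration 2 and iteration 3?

Iteration 1:
  x = (1 - (-3)·-2.900 - (2)·1.700) / (6) = -1.850
  y = (8 - (3)·-1.850 - (-4)·1.700) / (11) = 1.850
  z = (6 - (-4)·-1.850 - (4)·1.850) / (10) = -0.880
Iteration 2:
  x = (1 - (-3)·1.850 - (2)·-0.880) / (6) = 1.385
  y = (8 - (3)·1.385 - (-4)·-0.880) / (11) = 0.030
  z = (6 - (-4)·1.385 - (4)·0.030) / (10) = 1.142
Iteration 3:
  x = (1 - (-3)·0.030 - (2)·1.142) / (6) = -0.199
  y = (8 - (3)·-0.199 - (-4)·1.142) / (11) = 1.197
  z = (6 - (-4)·-0.199 - (4)·1.197) / (10) = 0.042
Change: (-1.584, 1.167, -1.100) → max |·| = 1.584

1.584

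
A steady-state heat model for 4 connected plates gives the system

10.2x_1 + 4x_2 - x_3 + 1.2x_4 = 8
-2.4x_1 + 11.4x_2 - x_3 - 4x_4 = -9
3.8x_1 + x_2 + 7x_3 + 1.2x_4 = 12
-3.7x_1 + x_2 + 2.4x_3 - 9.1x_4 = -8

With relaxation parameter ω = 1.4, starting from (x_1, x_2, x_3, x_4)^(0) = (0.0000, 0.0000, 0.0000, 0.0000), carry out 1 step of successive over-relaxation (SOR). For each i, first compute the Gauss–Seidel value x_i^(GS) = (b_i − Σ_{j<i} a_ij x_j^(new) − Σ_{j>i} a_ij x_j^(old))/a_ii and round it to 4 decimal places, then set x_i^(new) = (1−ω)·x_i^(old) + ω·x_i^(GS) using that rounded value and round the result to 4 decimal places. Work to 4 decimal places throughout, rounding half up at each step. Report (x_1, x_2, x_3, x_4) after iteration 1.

(1.0980, -0.7816, 1.7219, 1.1213)

Iteration 1:
  x_1: GS value = (8 - (4)·0.0000 - (-1)·0.0000 - (1.2)·0.0000) / (10.2) = 0.7843;  x_1 ← (1−ω)·0.0000 + ω·0.7843 = 1.0980
  x_2: GS value = (-9 - (-2.4)·1.0980 - (-1)·0.0000 - (-4)·0.0000) / (11.4) = -0.5583;  x_2 ← (1−ω)·0.0000 + ω·-0.5583 = -0.7816
  x_3: GS value = (12 - (3.8)·1.0980 - (1)·-0.7816 - (1.2)·0.0000) / (7) = 1.2299;  x_3 ← (1−ω)·0.0000 + ω·1.2299 = 1.7219
  x_4: GS value = (-8 - (-3.7)·1.0980 - (1)·-0.7816 - (2.4)·1.7219) / (-9.1) = 0.8009;  x_4 ← (1−ω)·0.0000 + ω·0.8009 = 1.1213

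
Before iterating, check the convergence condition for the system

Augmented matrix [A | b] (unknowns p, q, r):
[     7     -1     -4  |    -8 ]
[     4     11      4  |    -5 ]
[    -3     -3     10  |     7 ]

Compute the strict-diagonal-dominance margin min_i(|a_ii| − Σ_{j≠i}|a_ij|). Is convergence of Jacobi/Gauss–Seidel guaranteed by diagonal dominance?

2

row 1: |7| − (1+4) = 2
row 2: |11| − (4+4) = 3
row 3: |10| − (3+3) = 4
minimum over rows = 2 → strictly diagonally dominant (convergence guaranteed)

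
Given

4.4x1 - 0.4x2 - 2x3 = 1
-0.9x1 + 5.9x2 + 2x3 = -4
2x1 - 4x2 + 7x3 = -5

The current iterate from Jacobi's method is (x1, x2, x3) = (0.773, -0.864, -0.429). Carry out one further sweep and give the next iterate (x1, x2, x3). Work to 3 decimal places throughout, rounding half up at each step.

One sweep:
  x1 = (1 - (-0.4)·-0.864 - (-2)·-0.429) / (4.4) = -0.046
  x2 = (-4 - (-0.9)·0.773 - (2)·-0.429) / (5.9) = -0.415
  x3 = (-5 - (2)·0.773 - (-4)·-0.864) / (7) = -1.429

(-0.046, -0.415, -1.429)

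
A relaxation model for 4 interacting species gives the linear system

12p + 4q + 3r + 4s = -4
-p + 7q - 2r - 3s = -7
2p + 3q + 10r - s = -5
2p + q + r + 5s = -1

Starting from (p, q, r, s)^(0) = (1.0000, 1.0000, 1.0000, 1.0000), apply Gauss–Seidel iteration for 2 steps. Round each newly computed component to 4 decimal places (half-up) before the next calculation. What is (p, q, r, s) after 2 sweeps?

(-0.3076, -0.8777, -0.1357, 0.1257)

Iteration 1:
  p = (-4 - (4)·1.0000 - (3)·1.0000 - (4)·1.0000) / (12) = -1.2500
  q = (-7 - (-1)·-1.2500 - (-2)·1.0000 - (-3)·1.0000) / (7) = -0.4643
  r = (-5 - (2)·-1.2500 - (3)·-0.4643 - (-1)·1.0000) / (10) = -0.0107
  s = (-1 - (2)·-1.2500 - (1)·-0.4643 - (1)·-0.0107) / (5) = 0.3950
Iteration 2:
  p = (-4 - (4)·-0.4643 - (3)·-0.0107 - (4)·0.3950) / (12) = -0.3076
  q = (-7 - (-1)·-0.3076 - (-2)·-0.0107 - (-3)·0.3950) / (7) = -0.8777
  r = (-5 - (2)·-0.3076 - (3)·-0.8777 - (-1)·0.3950) / (10) = -0.1357
  s = (-1 - (2)·-0.3076 - (1)·-0.8777 - (1)·-0.1357) / (5) = 0.1257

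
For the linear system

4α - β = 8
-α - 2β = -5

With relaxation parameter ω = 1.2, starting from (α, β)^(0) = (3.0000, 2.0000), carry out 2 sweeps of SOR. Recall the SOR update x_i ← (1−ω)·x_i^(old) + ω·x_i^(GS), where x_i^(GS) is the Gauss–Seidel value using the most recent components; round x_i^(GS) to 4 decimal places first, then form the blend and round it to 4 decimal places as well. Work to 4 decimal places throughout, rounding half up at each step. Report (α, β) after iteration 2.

Iteration 1:
  α: GS value = (8 - (-1)·2.0000) / (4) = 2.5000;  α ← (1−ω)·3.0000 + ω·2.5000 = 2.4000
  β: GS value = (-5 - (-1)·2.4000) / (-2) = 1.3000;  β ← (1−ω)·2.0000 + ω·1.3000 = 1.1600
Iteration 2:
  α: GS value = (8 - (-1)·1.1600) / (4) = 2.2900;  α ← (1−ω)·2.4000 + ω·2.2900 = 2.2680
  β: GS value = (-5 - (-1)·2.2680) / (-2) = 1.3660;  β ← (1−ω)·1.1600 + ω·1.3660 = 1.4072

(2.2680, 1.4072)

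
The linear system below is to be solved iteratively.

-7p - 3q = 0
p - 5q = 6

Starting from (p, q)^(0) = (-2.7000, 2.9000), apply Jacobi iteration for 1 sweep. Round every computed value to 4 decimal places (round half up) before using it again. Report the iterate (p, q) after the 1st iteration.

(-1.2429, -1.7400)

Iteration 1:
  p = (0 - (-3)·2.9000) / (-7) = -1.2429
  q = (6 - (1)·-2.7000) / (-5) = -1.7400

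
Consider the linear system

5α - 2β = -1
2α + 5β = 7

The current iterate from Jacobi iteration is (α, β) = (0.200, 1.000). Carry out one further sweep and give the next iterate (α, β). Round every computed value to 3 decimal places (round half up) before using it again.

One sweep:
  α = (-1 - (-2)·1.000) / (5) = 0.200
  β = (7 - (2)·0.200) / (5) = 1.320

(0.200, 1.320)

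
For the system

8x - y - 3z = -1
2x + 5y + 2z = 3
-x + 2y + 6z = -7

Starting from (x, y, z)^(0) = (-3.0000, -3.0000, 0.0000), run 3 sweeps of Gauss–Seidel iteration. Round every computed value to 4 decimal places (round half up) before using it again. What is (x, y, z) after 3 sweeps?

(-0.5996, 1.5386, -1.7795)

Iteration 1:
  x = (-1 - (-1)·-3.0000 - (-3)·0.0000) / (8) = -0.5000
  y = (3 - (2)·-0.5000 - (2)·0.0000) / (5) = 0.8000
  z = (-7 - (-1)·-0.5000 - (2)·0.8000) / (6) = -1.5167
Iteration 2:
  x = (-1 - (-1)·0.8000 - (-3)·-1.5167) / (8) = -0.5938
  y = (3 - (2)·-0.5938 - (2)·-1.5167) / (5) = 1.4442
  z = (-7 - (-1)·-0.5938 - (2)·1.4442) / (6) = -1.7470
Iteration 3:
  x = (-1 - (-1)·1.4442 - (-3)·-1.7470) / (8) = -0.5996
  y = (3 - (2)·-0.5996 - (2)·-1.7470) / (5) = 1.5386
  z = (-7 - (-1)·-0.5996 - (2)·1.5386) / (6) = -1.7795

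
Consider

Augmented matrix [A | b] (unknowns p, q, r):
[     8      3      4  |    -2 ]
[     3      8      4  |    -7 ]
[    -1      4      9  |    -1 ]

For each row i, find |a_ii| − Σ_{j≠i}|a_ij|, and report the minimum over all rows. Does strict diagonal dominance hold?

1

row 1: |8| − (3+4) = 1
row 2: |8| − (3+4) = 1
row 3: |9| − (1+4) = 4
minimum over rows = 1 → strictly diagonally dominant (convergence guaranteed)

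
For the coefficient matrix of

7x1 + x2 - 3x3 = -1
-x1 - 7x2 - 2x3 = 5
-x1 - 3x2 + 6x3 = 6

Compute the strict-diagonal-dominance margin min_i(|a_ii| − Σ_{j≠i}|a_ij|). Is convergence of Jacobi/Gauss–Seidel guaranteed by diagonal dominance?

2

row 1: |7| − (1+3) = 3
row 2: |-7| − (1+2) = 4
row 3: |6| − (1+3) = 2
minimum over rows = 2 → strictly diagonally dominant (convergence guaranteed)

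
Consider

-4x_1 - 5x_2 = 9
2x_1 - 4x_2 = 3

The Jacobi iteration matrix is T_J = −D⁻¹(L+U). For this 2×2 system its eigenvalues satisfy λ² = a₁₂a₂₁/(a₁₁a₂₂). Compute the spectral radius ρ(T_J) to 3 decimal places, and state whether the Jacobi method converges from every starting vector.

0.791

a₁₂a₂₁/(a₁₁a₂₂) = (-5)·(2) / ((-4)·(-4)) = -0.625000
ρ = √|-0.625000| = √0.625000 = 0.791
ρ < 1, so Jacobi converges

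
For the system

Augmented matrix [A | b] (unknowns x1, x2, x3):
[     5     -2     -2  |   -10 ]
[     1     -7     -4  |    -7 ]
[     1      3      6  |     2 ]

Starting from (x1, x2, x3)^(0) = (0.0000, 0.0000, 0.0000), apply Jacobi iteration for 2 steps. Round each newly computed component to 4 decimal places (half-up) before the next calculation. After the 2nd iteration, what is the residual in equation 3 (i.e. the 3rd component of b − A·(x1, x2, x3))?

Iteration 1:
  x1 = (-10 - (-2)·0.0000 - (-2)·0.0000) / (5) = -2.0000
  x2 = (-7 - (1)·0.0000 - (-4)·0.0000) / (-7) = 1.0000
  x3 = (2 - (1)·0.0000 - (3)·0.0000) / (6) = 0.3333
Iteration 2:
  x1 = (-10 - (-2)·1.0000 - (-2)·0.3333) / (5) = -1.4667
  x2 = (-7 - (1)·-2.0000 - (-4)·0.3333) / (-7) = 0.5238
  x3 = (2 - (1)·-2.0000 - (3)·1.0000) / (6) = 0.1667
Residual b − A·x = (-1.2855, -1.1999, 0.8951)

0.8951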